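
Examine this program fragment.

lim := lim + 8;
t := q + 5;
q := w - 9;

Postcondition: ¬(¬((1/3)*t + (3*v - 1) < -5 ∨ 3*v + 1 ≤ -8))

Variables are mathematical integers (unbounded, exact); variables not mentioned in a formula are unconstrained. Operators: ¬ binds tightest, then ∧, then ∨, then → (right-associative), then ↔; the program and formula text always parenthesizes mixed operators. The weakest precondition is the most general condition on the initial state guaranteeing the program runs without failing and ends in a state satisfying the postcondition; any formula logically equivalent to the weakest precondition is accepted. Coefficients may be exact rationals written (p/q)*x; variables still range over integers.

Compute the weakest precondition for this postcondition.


Working backward. After the program, the postcondition ¬(¬((1/3)*t + (3*v - 1) < -5 ∨ 3*v + 1 ≤ -8)) must hold; in canonical form it is (1/3)*t + 3*v < -4 ∨ 3*v ≤ -9.
Before q := w - 9: (1/3)*t + 3*v < -4 ∨ 3*v ≤ -9
Before t := q + 5: (1/3)*q + 3*v < -17/3 ∨ 3*v ≤ -9
Before lim := lim + 8: (1/3)*q + 3*v < -17/3 ∨ 3*v ≤ -9
Answer: WP = (1/3)*q + 3*v < -17/3 ∨ 3*v ≤ -9


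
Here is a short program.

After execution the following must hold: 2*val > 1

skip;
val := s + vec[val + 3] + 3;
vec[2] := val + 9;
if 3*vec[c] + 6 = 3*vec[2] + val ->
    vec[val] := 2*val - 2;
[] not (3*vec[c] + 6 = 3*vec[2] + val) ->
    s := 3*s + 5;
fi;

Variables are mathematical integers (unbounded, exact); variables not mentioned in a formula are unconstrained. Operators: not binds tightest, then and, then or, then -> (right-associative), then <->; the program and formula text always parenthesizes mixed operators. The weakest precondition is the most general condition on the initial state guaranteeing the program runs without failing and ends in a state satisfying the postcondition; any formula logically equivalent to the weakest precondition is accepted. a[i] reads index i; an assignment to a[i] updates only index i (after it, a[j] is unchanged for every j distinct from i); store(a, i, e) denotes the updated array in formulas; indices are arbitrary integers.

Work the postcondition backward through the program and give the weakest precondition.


Working backward. After the program, 2*val > 1 must hold.
Then branch requires 2*val > 1; else branch requires 2*val > 1.
Before the if: (3*vec[c] = 3*vec[2] + val - 6 -> 2*val > 1) and ((not (3*vec[c] = 3*vec[2] + val - 6)) -> 2*val > 1)
Before vec[2] := val + 9: (3*store(vec, 2, val + 9)[c] = 4*val + 21 -> 2*val > 1) and ((not (3*store(vec, 2, val + 9)[c] = 4*val + 21)) -> 2*val > 1)
Before val := s + vec[val + 3] + 3: (3*store(vec, 2, vec[val + 3] + s + 12)[c] = 4*vec[val + 3] + 4*s + 33 -> 2*vec[val + 3] + 2*s > -5) and ((not (3*store(vec, 2, vec[val + 3] + s + 12)[c] = 4*vec[val + 3] + 4*s + 33)) -> 2*vec[val + 3] + 2*s > -5)
Before skip: (3*store(vec, 2, vec[val + 3] + s + 12)[c] = 4*vec[val + 3] + 4*s + 33 -> 2*vec[val + 3] + 2*s > -5) and ((not (3*store(vec, 2, vec[val + 3] + s + 12)[c] = 4*vec[val + 3] + 4*s + 33)) -> 2*vec[val + 3] + 2*s > -5)
Answer: WP = (3*store(vec, 2, vec[val + 3] + s + 12)[c] = 4*vec[val + 3] + 4*s + 33 -> 2*vec[val + 3] + 2*s > -5) and ((not (3*store(vec, 2, vec[val + 3] + s + 12)[c] = 4*vec[val + 3] + 4*s + 33)) -> 2*vec[val + 3] + 2*s > -5)


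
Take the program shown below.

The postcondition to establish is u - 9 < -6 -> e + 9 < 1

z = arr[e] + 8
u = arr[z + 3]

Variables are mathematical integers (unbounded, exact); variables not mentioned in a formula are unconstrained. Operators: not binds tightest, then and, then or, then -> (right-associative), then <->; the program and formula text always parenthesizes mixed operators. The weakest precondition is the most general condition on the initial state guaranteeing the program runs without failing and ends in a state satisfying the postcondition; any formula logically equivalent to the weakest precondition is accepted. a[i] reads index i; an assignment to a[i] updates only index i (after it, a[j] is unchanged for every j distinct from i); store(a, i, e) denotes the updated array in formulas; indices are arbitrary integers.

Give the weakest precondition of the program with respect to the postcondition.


Working backward. After the program, the postcondition u - 9 < -6 -> e + 9 < 1 must hold; in canonical form it is u < 3 -> e < -8.
Before u := arr[z + 3]: arr[z + 3] < 3 -> e < -8
Before z := arr[e] + 8: arr[arr[e] + 11] < 3 -> e < -8
Answer: WP = arr[arr[e] + 11] < 3 -> e < -8


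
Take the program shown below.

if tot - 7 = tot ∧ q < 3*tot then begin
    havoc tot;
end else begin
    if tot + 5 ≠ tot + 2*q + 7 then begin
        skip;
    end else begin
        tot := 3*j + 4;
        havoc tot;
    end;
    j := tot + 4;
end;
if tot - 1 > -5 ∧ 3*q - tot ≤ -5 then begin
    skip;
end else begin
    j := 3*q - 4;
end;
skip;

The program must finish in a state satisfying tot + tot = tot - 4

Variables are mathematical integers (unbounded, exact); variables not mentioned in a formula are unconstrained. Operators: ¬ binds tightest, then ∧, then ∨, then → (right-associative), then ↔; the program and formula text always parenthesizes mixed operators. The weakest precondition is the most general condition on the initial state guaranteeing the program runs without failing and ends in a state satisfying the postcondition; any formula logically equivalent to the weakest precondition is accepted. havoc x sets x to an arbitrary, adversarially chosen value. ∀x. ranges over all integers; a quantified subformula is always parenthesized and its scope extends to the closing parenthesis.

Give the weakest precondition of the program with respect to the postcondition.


Working backward. After the program, the postcondition tot + tot = tot - 4 must hold; in canonical form it is tot = -4.
Before skip: tot = -4
Then branch requires tot = -4; else branch requires tot = -4.
Before the if: ((tot > -4 ∧ 3*q ≤ tot - 5) → tot = -4) ∧ ((¬(tot > -4 ∧ 3*q ≤ tot - 5)) → tot = -4)
Then branch requires ∀tot_1. (((tot_1 > -4 ∧ 3*q ≤ tot_1 - 5) → tot_1 = -4) ∧ ((¬(tot_1 > -4 ∧ 3*q ≤ tot_1 - 5)) → tot_1 = -4)); else branch requires (2*q ≠ -2 → (((tot > -4 ∧ 3*q ≤ tot - 5) → tot = -4) ∧ ((¬(tot > -4 ∧ 3*q ≤ tot - 5)) → tot = -4))) ∧ ((¬(2*q ≠ -2)) → (∀tot_1. (((tot_1 > -4 ∧ 3*q ≤ tot_1 - 5) → tot_1 = -4) ∧ ((¬(tot_1 > -4 ∧ 3*q ≤ tot_1 - 5)) → tot_1 = -4)))).
Before the if: (2*q ≠ -2 → (((tot > -4 ∧ 3*q ≤ tot - 5) → tot = -4) ∧ ((¬(tot > -4 ∧ 3*q ≤ tot - 5)) → tot = -4))) ∧ ((¬(2*q ≠ -2)) → (∀tot_1. (((tot_1 > -4 ∧ 3*q ≤ tot_1 - 5) → tot_1 = -4) ∧ ((¬(tot_1 > -4 ∧ 3*q ≤ tot_1 - 5)) → tot_1 = -4))))
Answer: WP = (2*q ≠ -2 → (((tot > -4 ∧ 3*q ≤ tot - 5) → tot = -4) ∧ ((¬(tot > -4 ∧ 3*q ≤ tot - 5)) → tot = -4))) ∧ ((¬(2*q ≠ -2)) → (∀tot_1. (((tot_1 > -4 ∧ 3*q ≤ tot_1 - 5) → tot_1 = -4) ∧ ((¬(tot_1 > -4 ∧ 3*q ≤ tot_1 - 5)) → tot_1 = -4))))


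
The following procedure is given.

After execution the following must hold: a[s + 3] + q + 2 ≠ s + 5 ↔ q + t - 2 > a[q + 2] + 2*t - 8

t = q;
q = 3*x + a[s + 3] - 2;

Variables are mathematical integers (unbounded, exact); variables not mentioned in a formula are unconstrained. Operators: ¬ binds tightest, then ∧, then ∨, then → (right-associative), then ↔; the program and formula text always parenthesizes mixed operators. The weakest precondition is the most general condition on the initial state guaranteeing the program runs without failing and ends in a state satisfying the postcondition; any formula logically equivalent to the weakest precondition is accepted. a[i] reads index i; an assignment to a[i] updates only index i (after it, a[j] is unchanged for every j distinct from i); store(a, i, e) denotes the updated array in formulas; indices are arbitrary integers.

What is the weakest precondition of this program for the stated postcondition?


Working backward. After the program, the postcondition a[s + 3] + q + 2 ≠ s + 5 ↔ q + t - 2 > a[q + 2] + 2*t - 8 must hold; in canonical form it is a[s + 3] + q ≠ s + 3 ↔ q > a[q + 2] + t - 6.
Before q := 3*x + a[s + 3] - 2: 2*a[s + 3] + 3*x ≠ s + 5 ↔ a[s + 3] + 3*x > a[a[s + 3] + 3*x] + t - 4
Before t := q: 2*a[s + 3] + 3*x ≠ s + 5 ↔ a[s + 3] + 3*x > a[a[s + 3] + 3*x] + q - 4
Answer: WP = 2*a[s + 3] + 3*x ≠ s + 5 ↔ a[s + 3] + 3*x > a[a[s + 3] + 3*x] + q - 4


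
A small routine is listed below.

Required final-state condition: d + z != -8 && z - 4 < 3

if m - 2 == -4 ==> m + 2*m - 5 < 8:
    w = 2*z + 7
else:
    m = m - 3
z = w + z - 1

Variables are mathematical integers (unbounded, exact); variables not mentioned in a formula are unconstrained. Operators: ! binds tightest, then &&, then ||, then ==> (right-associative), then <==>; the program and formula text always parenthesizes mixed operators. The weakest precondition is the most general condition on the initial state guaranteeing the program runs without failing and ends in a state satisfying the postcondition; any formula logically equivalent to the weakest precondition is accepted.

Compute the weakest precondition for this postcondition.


Working backward. After the program, the postcondition d + z != -8 && z - 4 < 3 must hold; in canonical form it is d + z != -8 && z < 7.
Before z := w + z - 1: d + w + z != -7 && w + z < 8
Then branch requires d + 3*z != -14 && 3*z < 1; else branch requires d + w + z != -7 && w + z < 8.
Before the if: ((m == -2 ==> 3*m < 13) ==> (d + 3*z != -14 && 3*z < 1)) && ((!(m == -2 ==> 3*m < 13)) ==> (d + w + z != -7 && w + z < 8))
Answer: WP = ((m == -2 ==> 3*m < 13) ==> (d + 3*z != -14 && 3*z < 1)) && ((!(m == -2 ==> 3*m < 13)) ==> (d + w + z != -7 && w + z < 8))


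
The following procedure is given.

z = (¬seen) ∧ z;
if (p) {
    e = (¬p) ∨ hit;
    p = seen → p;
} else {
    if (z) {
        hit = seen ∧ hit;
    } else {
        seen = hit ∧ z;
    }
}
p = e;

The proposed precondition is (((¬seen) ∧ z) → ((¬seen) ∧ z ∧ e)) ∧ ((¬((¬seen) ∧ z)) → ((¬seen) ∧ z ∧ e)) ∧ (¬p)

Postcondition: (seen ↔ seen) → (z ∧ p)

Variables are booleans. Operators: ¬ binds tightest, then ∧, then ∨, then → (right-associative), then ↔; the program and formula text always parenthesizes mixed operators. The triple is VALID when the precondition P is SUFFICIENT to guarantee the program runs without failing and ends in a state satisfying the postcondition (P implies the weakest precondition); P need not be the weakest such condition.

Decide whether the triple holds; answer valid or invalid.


Working backward. After the program, the postcondition (seen ↔ seen) → (z ∧ p) must hold; in canonical form it is z ∧ p.
Before p := e: z ∧ e
Then branch requires z ∧ ((¬p) ∨ hit); else branch requires (z → (z ∧ e)) ∧ ((¬z) → (z ∧ e)).
Before the if: (p → (z ∧ ((¬p) ∨ hit))) ∧ ((¬p) → ((z → (z ∧ e)) ∧ ((¬z) → (z ∧ e))))
Before z := (¬seen) ∧ z: (p → ((¬seen) ∧ z ∧ ((¬p) ∨ hit))) ∧ ((¬p) → ((((¬seen) ∧ z) → ((¬seen) ∧ z ∧ e)) ∧ ((¬((¬seen) ∧ z)) → ((¬seen) ∧ z ∧ e))))
The weakest precondition is (p → ((¬seen) ∧ z ∧ ((¬p) ∨ hit))) ∧ ((¬p) → ((((¬seen) ∧ z) → ((¬seen) ∧ z ∧ e)) ∧ ((¬((¬seen) ∧ z)) → ((¬seen) ∧ z ∧ e)))).
Check whether (((¬seen) ∧ z) → ((¬seen) ∧ z ∧ e)) ∧ ((¬((¬seen) ∧ z)) → ((¬seen) ∧ z ∧ e)) ∧ (¬p) implies it.
Every state satisfying the precondition satisfies the weakest precondition: the implication holds.
Answer: valid


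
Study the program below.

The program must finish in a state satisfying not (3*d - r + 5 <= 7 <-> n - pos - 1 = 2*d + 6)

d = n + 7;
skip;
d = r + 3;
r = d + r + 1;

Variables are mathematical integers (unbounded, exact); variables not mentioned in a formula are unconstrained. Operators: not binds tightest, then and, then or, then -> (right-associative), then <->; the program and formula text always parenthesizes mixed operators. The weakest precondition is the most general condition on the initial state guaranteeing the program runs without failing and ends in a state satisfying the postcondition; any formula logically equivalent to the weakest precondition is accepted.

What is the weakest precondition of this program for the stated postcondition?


Working backward. After the program, the postcondition not (3*d - r + 5 <= 7 <-> n - pos - 1 = 2*d + 6) must hold; in canonical form it is not (3*d <= r + 2 <-> n = 2*d + pos + 7).
Before r := d + r + 1: not (2*d <= r + 3 <-> n = 2*d + pos + 7)
Before d := r + 3: not (r <= -3 <-> n = pos + 2*r + 13)
Before skip: not (r <= -3 <-> n = pos + 2*r + 13)
Before d := n + 7: not (r <= -3 <-> n = pos + 2*r + 13)
Answer: WP = not (r <= -3 <-> n = pos + 2*r + 13)


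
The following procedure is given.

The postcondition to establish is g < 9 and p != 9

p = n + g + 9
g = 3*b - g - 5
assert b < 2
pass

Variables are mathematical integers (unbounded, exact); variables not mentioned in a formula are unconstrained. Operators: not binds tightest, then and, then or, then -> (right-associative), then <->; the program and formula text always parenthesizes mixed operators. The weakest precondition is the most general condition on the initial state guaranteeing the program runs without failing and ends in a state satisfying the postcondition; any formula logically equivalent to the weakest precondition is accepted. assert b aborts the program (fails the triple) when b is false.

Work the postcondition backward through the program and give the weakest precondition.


Working backward. After the program, g < 9 and p != 9 must hold.
Before skip: g < 9 and p != 9
Before assert b < 2: b < 2 and g < 9 and p != 9
Before g := 3*b - g - 5: b < 2 and 3*b < g + 14 and p != 9
Before p := n + g + 9: b < 2 and 3*b < g + 14 and g + n != 0
Answer: WP = b < 2 and 3*b < g + 14 and g + n != 0


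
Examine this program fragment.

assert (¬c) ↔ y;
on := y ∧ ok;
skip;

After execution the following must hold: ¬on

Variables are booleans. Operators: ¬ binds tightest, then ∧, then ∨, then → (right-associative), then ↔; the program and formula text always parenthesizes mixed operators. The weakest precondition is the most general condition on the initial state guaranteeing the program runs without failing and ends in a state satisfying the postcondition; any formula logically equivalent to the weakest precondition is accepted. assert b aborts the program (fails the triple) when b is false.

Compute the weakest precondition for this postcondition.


Working backward. After the program, ¬on must hold.
Before skip: ¬on
Before on := y ∧ ok: ¬(y ∧ ok)
Before assert (¬c) ↔ y: ((¬c) ↔ y) ∧ (¬(y ∧ ok))
Answer: WP = ((¬c) ↔ y) ∧ (¬(y ∧ ok))


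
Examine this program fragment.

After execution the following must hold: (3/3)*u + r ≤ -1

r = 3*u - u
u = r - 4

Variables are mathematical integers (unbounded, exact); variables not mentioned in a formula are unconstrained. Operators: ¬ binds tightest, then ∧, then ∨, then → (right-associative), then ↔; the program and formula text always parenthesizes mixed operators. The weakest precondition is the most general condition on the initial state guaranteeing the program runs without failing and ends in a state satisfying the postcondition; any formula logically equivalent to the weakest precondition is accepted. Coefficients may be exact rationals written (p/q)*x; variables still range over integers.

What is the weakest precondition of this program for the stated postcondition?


Working backward. After the program, the postcondition (3/3)*u + r ≤ -1 must hold; in canonical form it is r + u ≤ -1.
Before u := r - 4: 2*r ≤ 3
Before r := 3*u - u: 4*u ≤ 3
Answer: WP = 4*u ≤ 3


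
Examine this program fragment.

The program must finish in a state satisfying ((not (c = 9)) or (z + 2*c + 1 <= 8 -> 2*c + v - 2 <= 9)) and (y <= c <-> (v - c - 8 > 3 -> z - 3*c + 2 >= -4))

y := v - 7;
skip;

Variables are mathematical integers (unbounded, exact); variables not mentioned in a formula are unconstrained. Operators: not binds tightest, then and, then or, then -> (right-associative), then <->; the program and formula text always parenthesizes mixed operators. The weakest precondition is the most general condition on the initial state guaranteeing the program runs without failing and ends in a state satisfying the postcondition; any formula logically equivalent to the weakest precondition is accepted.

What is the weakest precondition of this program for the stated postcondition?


Working backward. After the program, the postcondition ((not (c = 9)) or (z + 2*c + 1 <= 8 -> 2*c + v - 2 <= 9)) and (y <= c <-> (v - c - 8 > 3 -> z - 3*c + 2 >= -4)) must hold; in canonical form it is ((not (c = 9)) or (2*c + z <= 7 -> 2*c + v <= 11)) and (y <= c <-> (v > c + 11 -> z >= 3*c - 6)).
Before skip: ((not (c = 9)) or (2*c + z <= 7 -> 2*c + v <= 11)) and (y <= c <-> (v > c + 11 -> z >= 3*c - 6))
Before y := v - 7: ((not (c = 9)) or (2*c + z <= 7 -> 2*c + v <= 11)) and (v <= c + 7 <-> (v > c + 11 -> z >= 3*c - 6))
Answer: WP = ((not (c = 9)) or (2*c + z <= 7 -> 2*c + v <= 11)) and (v <= c + 7 <-> (v > c + 11 -> z >= 3*c - 6))


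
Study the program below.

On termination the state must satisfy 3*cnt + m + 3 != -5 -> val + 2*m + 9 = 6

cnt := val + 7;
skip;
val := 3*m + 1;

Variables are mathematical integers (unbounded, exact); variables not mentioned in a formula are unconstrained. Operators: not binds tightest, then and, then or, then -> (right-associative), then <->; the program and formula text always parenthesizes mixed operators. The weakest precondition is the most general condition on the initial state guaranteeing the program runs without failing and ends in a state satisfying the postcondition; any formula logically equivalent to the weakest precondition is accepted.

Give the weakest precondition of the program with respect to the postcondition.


Working backward. After the program, the postcondition 3*cnt + m + 3 != -5 -> val + 2*m + 9 = 6 must hold; in canonical form it is 3*cnt + m != -8 -> 2*m + val = -3.
Before val := 3*m + 1: 3*cnt + m != -8 -> 5*m = -4
Before skip: 3*cnt + m != -8 -> 5*m = -4
Before cnt := val + 7: m + 3*val != -29 -> 5*m = -4
Answer: WP = m + 3*val != -29 -> 5*m = -4


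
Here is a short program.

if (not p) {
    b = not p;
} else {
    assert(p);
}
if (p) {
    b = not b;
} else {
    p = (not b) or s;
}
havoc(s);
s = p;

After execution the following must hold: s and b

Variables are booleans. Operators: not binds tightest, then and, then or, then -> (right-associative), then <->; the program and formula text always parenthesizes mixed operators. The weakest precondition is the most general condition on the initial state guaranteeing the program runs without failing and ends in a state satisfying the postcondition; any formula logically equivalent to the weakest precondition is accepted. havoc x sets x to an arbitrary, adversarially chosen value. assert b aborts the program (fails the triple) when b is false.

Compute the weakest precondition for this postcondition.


Working backward. After the program, s and b must hold.
Before s := p: p and b
Before havoc s: p and b
Then branch requires p and (not b); else branch requires ((not b) or s) and b.
Before the if: (p -> (p and (not b))) and ((not p) -> (((not b) or s) and b))
Then branch requires (not p) -> ((p or s) and (not p)); else branch requires p and (p -> (p and (not b))) and ((not p) -> (((not b) or s) and b)).
Before the if: ((not p) -> ((not p) -> ((p or s) and (not p)))) and (p -> (p and (p -> (p and (not b))) and ((not p) -> (((not b) or s) and b))))
Answer: WP = ((not p) -> ((not p) -> ((p or s) and (not p)))) and (p -> (p and (p -> (p and (not b))) and ((not p) -> (((not b) or s) and b))))


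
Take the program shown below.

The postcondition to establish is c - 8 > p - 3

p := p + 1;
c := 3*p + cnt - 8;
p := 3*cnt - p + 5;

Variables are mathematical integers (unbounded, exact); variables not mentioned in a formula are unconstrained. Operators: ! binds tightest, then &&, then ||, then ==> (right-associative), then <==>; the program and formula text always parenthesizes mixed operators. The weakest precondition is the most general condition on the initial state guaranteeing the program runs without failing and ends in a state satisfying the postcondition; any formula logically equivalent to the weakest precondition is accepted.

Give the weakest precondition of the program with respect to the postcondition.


Working backward. After the program, the postcondition c - 8 > p - 3 must hold; in canonical form it is c > p + 5.
Before p := 3*cnt - p + 5: c + p > 3*cnt + 10
Before c := 3*p + cnt - 8: 4*p > 2*cnt + 18
Before p := p + 1: 4*p > 2*cnt + 14
Answer: WP = 4*p > 2*cnt + 14


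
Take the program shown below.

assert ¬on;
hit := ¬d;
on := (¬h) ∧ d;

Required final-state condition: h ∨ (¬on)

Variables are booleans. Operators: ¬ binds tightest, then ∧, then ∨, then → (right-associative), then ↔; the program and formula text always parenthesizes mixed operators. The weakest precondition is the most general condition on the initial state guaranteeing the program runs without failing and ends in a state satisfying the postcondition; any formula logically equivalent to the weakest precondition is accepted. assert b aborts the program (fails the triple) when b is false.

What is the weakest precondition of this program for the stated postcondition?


Working backward. After the program, h ∨ (¬on) must hold.
Before on := (¬h) ∧ d: h ∨ (¬((¬h) ∧ d))
Before hit := ¬d: h ∨ (¬((¬h) ∧ d))
Before assert ¬on: (¬on) ∧ (h ∨ (¬((¬h) ∧ d)))
Answer: WP = (¬on) ∧ (h ∨ (¬((¬h) ∧ d)))


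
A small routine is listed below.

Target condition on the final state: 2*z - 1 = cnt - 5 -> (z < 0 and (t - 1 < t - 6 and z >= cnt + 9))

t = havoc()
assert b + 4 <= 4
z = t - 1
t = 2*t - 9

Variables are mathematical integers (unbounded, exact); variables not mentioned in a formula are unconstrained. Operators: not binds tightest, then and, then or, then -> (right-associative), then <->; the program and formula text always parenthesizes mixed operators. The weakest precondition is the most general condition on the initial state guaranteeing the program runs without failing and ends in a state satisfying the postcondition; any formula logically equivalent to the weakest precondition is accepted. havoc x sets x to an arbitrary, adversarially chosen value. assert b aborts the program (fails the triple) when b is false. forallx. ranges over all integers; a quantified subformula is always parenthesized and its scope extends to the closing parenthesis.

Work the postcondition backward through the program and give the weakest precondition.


Working backward. After the program, the postcondition 2*z - 1 = cnt - 5 -> (z < 0 and (t - 1 < t - 6 and z >= cnt + 9)) must hold; in canonical form it is not (2*z = cnt - 4).
Before t := 2*t - 9: not (2*z = cnt - 4)
Before z := t - 1: not (2*t = cnt - 2)
Before assert b + 4 <= 4: b <= 0 and (not (2*t = cnt - 2))
Before havoc t: forall t_1. (b <= 0 and (not (2*t_1 = cnt - 2)))
Answer: WP = forall t_1. (b <= 0 and (not (2*t_1 = cnt - 2)))


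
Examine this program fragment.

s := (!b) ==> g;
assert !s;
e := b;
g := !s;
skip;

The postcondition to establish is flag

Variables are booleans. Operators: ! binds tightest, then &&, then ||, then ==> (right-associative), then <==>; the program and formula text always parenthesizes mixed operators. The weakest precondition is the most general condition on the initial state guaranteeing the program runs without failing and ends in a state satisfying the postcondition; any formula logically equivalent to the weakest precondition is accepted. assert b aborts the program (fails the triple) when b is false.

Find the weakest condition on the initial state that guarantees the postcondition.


Working backward. After the program, flag must hold.
Before skip: flag
Before g := !s: flag
Before e := b: flag
Before assert !s: (!s) && flag
Before s := (!b) ==> g: (!((!b) ==> g)) && flag
Answer: WP = (!((!b) ==> g)) && flag


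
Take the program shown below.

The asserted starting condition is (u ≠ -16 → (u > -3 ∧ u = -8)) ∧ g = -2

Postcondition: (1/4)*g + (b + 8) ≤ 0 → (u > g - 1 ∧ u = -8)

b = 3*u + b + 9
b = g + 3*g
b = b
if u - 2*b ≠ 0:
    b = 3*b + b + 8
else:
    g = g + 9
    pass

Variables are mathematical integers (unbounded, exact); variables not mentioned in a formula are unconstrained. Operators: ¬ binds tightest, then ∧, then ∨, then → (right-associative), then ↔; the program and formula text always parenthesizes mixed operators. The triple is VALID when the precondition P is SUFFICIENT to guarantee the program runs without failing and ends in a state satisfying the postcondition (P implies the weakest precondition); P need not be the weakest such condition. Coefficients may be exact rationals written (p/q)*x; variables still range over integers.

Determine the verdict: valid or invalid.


Working backward. After the program, the postcondition (1/4)*g + (b + 8) ≤ 0 → (u > g - 1 ∧ u = -8) must hold; in canonical form it is b + (1/4)*g ≤ -8 → (u > g - 1 ∧ u = -8).
Then branch requires 4*b + (1/4)*g ≤ -16 → (u > g - 1 ∧ u = -8); else branch requires b + (1/4)*g ≤ -41/4 → (u > g + 8 ∧ u = -8).
Before the if: (u ≠ 2*b → (4*b + (1/4)*g ≤ -16 → (u > g - 1 ∧ u = -8))) ∧ ((¬(u ≠ 2*b)) → (b + (1/4)*g ≤ -41/4 → (u > g + 8 ∧ u = -8)))
Before b := b: (u ≠ 2*b → (4*b + (1/4)*g ≤ -16 → (u > g - 1 ∧ u = -8))) ∧ ((¬(u ≠ 2*b)) → (b + (1/4)*g ≤ -41/4 → (u > g + 8 ∧ u = -8)))
Before b := g + 3*g: (u ≠ 8*g → ((65/4)*g ≤ -16 → (u > g - 1 ∧ u = -8))) ∧ ((¬(u ≠ 8*g)) → ((17/4)*g ≤ -41/4 → (u > g + 8 ∧ u = -8)))
Before b := 3*u + b + 9: (u ≠ 8*g → ((65/4)*g ≤ -16 → (u > g - 1 ∧ u = -8))) ∧ ((¬(u ≠ 8*g)) → ((17/4)*g ≤ -41/4 → (u > g + 8 ∧ u = -8)))
The weakest precondition is (u ≠ 8*g → ((65/4)*g ≤ -16 → (u > g - 1 ∧ u = -8))) ∧ ((¬(u ≠ 8*g)) → ((17/4)*g ≤ -41/4 → (u > g + 8 ∧ u = -8))).
Check whether (u ≠ -16 → (u > -3 ∧ u = -8)) ∧ g = -2 implies it.
Every state satisfying the precondition satisfies the weakest precondition: the implication holds.
Answer: valid


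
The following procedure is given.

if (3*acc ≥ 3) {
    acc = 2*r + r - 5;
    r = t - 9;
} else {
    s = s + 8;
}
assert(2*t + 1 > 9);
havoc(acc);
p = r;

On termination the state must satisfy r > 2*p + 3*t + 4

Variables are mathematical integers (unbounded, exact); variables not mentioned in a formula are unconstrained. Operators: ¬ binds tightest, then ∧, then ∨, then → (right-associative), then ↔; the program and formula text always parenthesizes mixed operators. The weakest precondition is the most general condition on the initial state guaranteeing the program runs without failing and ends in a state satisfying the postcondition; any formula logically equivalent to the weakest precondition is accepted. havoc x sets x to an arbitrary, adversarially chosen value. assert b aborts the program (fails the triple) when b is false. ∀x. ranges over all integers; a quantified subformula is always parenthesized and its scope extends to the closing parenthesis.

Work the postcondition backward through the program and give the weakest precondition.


Working backward. After the program, r > 2*p + 3*t + 4 must hold.
Before p := r: r + 3*t < -4
Before havoc acc: r + 3*t < -4
Before assert 2*t + 1 > 9: 2*t > 8 ∧ r + 3*t < -4
Then branch requires 2*t > 8 ∧ 4*t < 5; else branch requires 2*t > 8 ∧ r + 3*t < -4.
Before the if: (3*acc ≥ 3 → (2*t > 8 ∧ 4*t < 5)) ∧ ((¬(3*acc ≥ 3)) → (2*t > 8 ∧ r + 3*t < -4))
Answer: WP = (3*acc ≥ 3 → (2*t > 8 ∧ 4*t < 5)) ∧ ((¬(3*acc ≥ 3)) → (2*t > 8 ∧ r + 3*t < -4))


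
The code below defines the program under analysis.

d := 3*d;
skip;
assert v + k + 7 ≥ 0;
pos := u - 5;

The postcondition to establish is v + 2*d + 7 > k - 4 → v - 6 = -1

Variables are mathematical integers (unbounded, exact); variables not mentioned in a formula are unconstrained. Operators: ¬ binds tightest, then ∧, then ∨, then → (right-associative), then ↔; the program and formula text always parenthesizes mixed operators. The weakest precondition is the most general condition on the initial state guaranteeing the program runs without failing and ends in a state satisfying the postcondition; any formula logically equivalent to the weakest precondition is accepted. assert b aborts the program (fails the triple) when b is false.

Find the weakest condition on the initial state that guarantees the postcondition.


Working backward. After the program, the postcondition v + 2*d + 7 > k - 4 → v - 6 = -1 must hold; in canonical form it is 2*d + v > k - 11 → v = 5.
Before pos := u - 5: 2*d + v > k - 11 → v = 5
Before assert v + k + 7 ≥ 0: k + v ≥ -7 ∧ (2*d + v > k - 11 → v = 5)
Before skip: k + v ≥ -7 ∧ (2*d + v > k - 11 → v = 5)
Before d := 3*d: k + v ≥ -7 ∧ (6*d + v > k - 11 → v = 5)
Answer: WP = k + v ≥ -7 ∧ (6*d + v > k - 11 → v = 5)


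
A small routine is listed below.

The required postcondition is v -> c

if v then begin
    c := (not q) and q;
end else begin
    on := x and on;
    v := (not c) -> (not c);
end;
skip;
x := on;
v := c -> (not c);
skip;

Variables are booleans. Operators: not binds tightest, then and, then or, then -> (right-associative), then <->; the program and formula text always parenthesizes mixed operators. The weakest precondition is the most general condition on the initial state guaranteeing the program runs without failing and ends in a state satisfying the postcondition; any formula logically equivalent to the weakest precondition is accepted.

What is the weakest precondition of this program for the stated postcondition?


Working backward. After the program, v -> c must hold.
Before skip: v -> c
Before v := c -> (not c): (c -> (not c)) -> c
Before x := on: (c -> (not c)) -> c
Before skip: (c -> (not c)) -> c
Then branch requires false; else branch requires (c -> (not c)) -> c.
Before the if: (not v) and ((not v) -> ((c -> (not c)) -> c))
Answer: WP = (not v) and ((not v) -> ((c -> (not c)) -> c))


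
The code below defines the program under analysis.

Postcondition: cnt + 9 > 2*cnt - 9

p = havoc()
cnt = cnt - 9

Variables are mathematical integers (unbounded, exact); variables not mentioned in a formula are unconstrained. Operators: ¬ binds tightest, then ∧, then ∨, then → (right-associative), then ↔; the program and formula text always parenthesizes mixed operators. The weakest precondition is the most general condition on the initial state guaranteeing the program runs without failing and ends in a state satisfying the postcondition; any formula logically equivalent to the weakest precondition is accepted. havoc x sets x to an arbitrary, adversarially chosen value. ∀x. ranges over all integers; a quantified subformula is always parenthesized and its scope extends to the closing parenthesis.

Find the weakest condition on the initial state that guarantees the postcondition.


Working backward. After the program, the postcondition cnt + 9 > 2*cnt - 9 must hold; in canonical form it is cnt < 18.
Before cnt := cnt - 9: cnt < 27
Before havoc p: cnt < 27
Answer: WP = cnt < 27


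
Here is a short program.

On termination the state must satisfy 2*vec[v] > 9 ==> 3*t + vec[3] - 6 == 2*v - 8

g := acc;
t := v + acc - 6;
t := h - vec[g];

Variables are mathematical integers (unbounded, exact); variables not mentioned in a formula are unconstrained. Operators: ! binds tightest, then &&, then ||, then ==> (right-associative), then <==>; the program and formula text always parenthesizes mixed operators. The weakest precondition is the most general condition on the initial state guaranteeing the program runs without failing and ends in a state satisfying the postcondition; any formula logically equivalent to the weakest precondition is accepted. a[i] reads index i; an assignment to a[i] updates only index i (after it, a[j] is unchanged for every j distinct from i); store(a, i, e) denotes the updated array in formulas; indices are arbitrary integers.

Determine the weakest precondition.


Working backward. After the program, the postcondition 2*vec[v] > 9 ==> 3*t + vec[3] - 6 == 2*v - 8 must hold; in canonical form it is 2*vec[v] > 9 ==> vec[3] + 3*t == 2*v - 2.
Before t := h - vec[g]: 2*vec[v] > 9 ==> vec[3] + 3*h == 3*vec[g] + 2*v - 2
Before t := v + acc - 6: 2*vec[v] > 9 ==> vec[3] + 3*h == 3*vec[g] + 2*v - 2
Before g := acc: 2*vec[v] > 9 ==> vec[3] + 3*h == 3*vec[acc] + 2*v - 2
Answer: WP = 2*vec[v] > 9 ==> vec[3] + 3*h == 3*vec[acc] + 2*v - 2


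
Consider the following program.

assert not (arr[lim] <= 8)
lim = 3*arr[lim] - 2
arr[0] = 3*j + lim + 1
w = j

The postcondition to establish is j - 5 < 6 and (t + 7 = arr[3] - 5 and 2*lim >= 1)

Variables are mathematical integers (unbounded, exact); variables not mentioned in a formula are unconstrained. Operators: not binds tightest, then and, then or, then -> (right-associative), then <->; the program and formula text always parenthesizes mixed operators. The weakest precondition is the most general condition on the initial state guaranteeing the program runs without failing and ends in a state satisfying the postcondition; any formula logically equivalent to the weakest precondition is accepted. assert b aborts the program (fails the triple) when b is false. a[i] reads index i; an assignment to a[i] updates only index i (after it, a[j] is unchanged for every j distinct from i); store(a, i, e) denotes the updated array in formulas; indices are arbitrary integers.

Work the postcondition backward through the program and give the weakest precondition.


Working backward. After the program, the postcondition j - 5 < 6 and (t + 7 = arr[3] - 5 and 2*lim >= 1) must hold; in canonical form it is j < 11 and t = arr[3] - 12 and 2*lim >= 1.
Before w := j: j < 11 and t = arr[3] - 12 and 2*lim >= 1
Before arr[0] := 3*j + lim + 1: j < 11 and t = arr[3] - 12 and 2*lim >= 1
Before lim := 3*arr[lim] - 2: j < 11 and t = arr[3] - 12 and 6*arr[lim] >= 5
Before assert not (arr[lim] <= 8): (not (arr[lim] <= 8)) and j < 11 and t = arr[3] - 12 and 6*arr[lim] >= 5
Answer: WP = (not (arr[lim] <= 8)) and j < 11 and t = arr[3] - 12 and 6*arr[lim] >= 5


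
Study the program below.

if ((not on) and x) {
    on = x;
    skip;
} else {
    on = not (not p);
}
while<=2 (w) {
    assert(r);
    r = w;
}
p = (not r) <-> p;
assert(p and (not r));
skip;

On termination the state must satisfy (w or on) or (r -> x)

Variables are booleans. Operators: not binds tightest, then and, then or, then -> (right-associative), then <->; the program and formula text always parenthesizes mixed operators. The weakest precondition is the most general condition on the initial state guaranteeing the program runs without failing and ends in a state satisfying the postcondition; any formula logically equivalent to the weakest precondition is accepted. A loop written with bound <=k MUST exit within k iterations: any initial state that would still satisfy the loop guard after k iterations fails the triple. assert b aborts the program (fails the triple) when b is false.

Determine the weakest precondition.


Working backward. After the program, the postcondition (w or on) or (r -> x) must hold; in canonical form it is w or on or (r -> x).
Before skip: w or on or (r -> x)
Before assert p and (not r): p and (not r) and (w or on or (r -> x))
Before p := (not r) <-> p: ((not r) <-> p) and (not r) and (w or on or (r -> x))
Before the loop (bound <=2), unroll the exhaustion recursion (WP_0 = exit-now case; WP_j = one more guarded iteration, up to j = 2):
  WP_0: (not w) and ((not r) <-> p) and (not r) and (w or on or (r -> x))
  WP_1: (w -> (r and (not w) and ((not w) <-> p) and (w or on or (w -> x)))) and ((not w) -> (((not r) <-> p) and (not r) and (w or on or (r -> x))))
  WP_2: (w -> (r and (not w) and ((not w) -> (((not w) <-> p) and (not w) and (w or on or (w -> x)))))) and ((not w) -> (((not r) <-> p) and (not r) and (w or on or (r -> x))))
So before the loop: (w -> (r and (not w) and ((not w) -> (((not w) <-> p) and (not w) and (w or on or (w -> x)))))) and ((not w) -> (((not r) <-> p) and (not r) and (w or on or (r -> x))))
Then branch requires (w -> (r and (not w) and ((not w) -> (((not w) <-> p) and (not w) and (w or x or (w -> x)))))) and ((not w) -> (((not r) <-> p) and (not r) and (w or x or (r -> x)))); else branch requires (w -> (r and (not w) and ((not w) -> (((not w) <-> p) and (not w) and (w or p or (w -> x)))))) and ((not w) -> (((not r) <-> p) and (not r) and (w or p or (r -> x)))).
Before the if: (((not on) and x) -> ((w -> (r and (not w) and ((not w) -> (((not w) <-> p) and (not w) and (w or x or (w -> x)))))) and ((not w) -> (((not r) <-> p) and (not r) and (w or x or (r -> x)))))) and ((not ((not on) and x)) -> ((w -> (r and (not w) and ((not w) -> (((not w) <-> p) and (not w) and (w or p or (w -> x)))))) and ((not w) -> (((not r) <-> p) and (not r) and (w or p or (r -> x))))))
Answer: WP = (((not on) and x) -> ((w -> (r and (not w) and ((not w) -> (((not w) <-> p) and (not w) and (w or x or (w -> x)))))) and ((not w) -> (((not r) <-> p) and (not r) and (w or x or (r -> x)))))) and ((not ((not on) and x)) -> ((w -> (r and (not w) and ((not w) -> (((not w) <-> p) and (not w) and (w or p or (w -> x)))))) and ((not w) -> (((not r) <-> p) and (not r) and (w or p or (r -> x))))))


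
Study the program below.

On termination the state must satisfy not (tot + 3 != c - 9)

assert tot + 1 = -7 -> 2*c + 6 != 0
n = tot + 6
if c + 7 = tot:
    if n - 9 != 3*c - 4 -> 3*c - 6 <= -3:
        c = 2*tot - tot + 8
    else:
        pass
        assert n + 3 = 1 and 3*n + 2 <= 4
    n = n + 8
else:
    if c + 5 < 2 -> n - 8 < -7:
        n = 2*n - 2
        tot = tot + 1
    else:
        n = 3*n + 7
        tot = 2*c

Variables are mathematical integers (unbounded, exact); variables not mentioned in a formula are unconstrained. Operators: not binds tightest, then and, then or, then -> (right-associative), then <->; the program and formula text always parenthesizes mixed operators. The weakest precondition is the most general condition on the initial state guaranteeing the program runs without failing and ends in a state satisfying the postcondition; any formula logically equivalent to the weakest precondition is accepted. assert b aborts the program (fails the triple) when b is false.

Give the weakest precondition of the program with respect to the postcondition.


Working backward. After the program, the postcondition not (tot + 3 != c - 9) must hold; in canonical form it is not (tot != c - 12).
Then branch requires (not (n != 3*c + 5 -> 3*c <= 3)) and ((not (n != 3*c + 5 -> 3*c <= 3)) -> (n = -2 and 3*n <= 2 and (not (tot != c - 12)))); else branch requires ((c < -3 -> n < 1) -> (not (tot != c - 13))) and ((not (c < -3 -> n < 1)) -> (not (c != -12))).
Before the if: (c = tot - 7 -> ((not (n != 3*c + 5 -> 3*c <= 3)) and ((not (n != 3*c + 5 -> 3*c <= 3)) -> (n = -2 and 3*n <= 2 and (not (tot != c - 12)))))) and ((not (c = tot - 7)) -> (((c < -3 -> n < 1) -> (not (tot != c - 13))) and ((not (c < -3 -> n < 1)) -> (not (c != -12)))))
Before n := tot + 6: (c = tot - 7 -> ((not (tot != 3*c - 1 -> 3*c <= 3)) and ((not (tot != 3*c - 1 -> 3*c <= 3)) -> (tot = -8 and 3*tot <= -16 and (not (tot != c - 12)))))) and ((not (c = tot - 7)) -> (((c < -3 -> tot < -5) -> (not (tot != c - 13))) and ((not (c < -3 -> tot < -5)) -> (not (c != -12)))))
Before assert tot + 1 = -7 -> 2*c + 6 != 0: (tot = -8 -> 2*c != -6) and (c = tot - 7 -> ((not (tot != 3*c - 1 -> 3*c <= 3)) and ((not (tot != 3*c - 1 -> 3*c <= 3)) -> (tot = -8 and 3*tot <= -16 and (not (tot != c - 12)))))) and ((not (c = tot - 7)) -> (((c < -3 -> tot < -5) -> (not (tot != c - 13))) and ((not (c < -3 -> tot < -5)) -> (not (c != -12)))))
Answer: WP = (tot = -8 -> 2*c != -6) and (c = tot - 7 -> ((not (tot != 3*c - 1 -> 3*c <= 3)) and ((not (tot != 3*c - 1 -> 3*c <= 3)) -> (tot = -8 and 3*tot <= -16 and (not (tot != c - 12)))))) and ((not (c = tot - 7)) -> (((c < -3 -> tot < -5) -> (not (tot != c - 13))) and ((not (c < -3 -> tot < -5)) -> (not (c != -12)))))
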